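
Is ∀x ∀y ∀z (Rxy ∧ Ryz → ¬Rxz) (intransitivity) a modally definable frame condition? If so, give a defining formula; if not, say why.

Not modally definable

Any modally definable frame class is closed under surjective bounded morphisms.
The 3-cycle (worlds s,t,u with s→t→u→s) is intransitive. Mapping every world to a single reflexive point • is a surjective bounded morphism; the reflexive point is not intransitive (R••∧R•• but R••).
Hence intransitivity is not modally definable.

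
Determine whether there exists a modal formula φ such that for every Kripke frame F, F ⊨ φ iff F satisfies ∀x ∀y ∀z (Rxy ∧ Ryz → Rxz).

This is a Sahlqvist condition; the 4 axiom □r → □□r defines it.
Suppose □r→□□r is valid. Take Rxy, Ryz and set V(r)={w : Rxw}. Then □r at x, so □□r at x, so □r at y, so r at z, i.e. Rxz.

Definable; □r → □□r defines it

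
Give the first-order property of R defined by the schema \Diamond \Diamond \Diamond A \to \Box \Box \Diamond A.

This is a Sahlqvist (Geach-type) schema ◇^3□^0A → □^2◇^1A.
First-order correspondent: \forall x \forall y \forall z ((x R^3 y \wedge x R^2 z) \to \exists w (y = w \wedge zRw)).

\forall x \forall y \forall z ((x R^3 y \wedge x R^2 z) \to \exists w (y = w \wedge zRw))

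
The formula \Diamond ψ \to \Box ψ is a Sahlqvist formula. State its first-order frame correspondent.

Suppose ◇ψ→□ψ is valid. Take Rxy, Rxz and set V(ψ)={y}. Then ◇ψ at x, so □ψ at x, so ψ at z, i.e. z=y.

partial functionality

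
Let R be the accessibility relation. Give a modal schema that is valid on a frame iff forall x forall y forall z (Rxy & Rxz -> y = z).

This is partial functionality; the standard corresponding axiom is CD: ◇q → □q.
Suppose ◇q→□q is valid. Take Rxy, Rxz and set V(q)={y}. Then ◇q at x, so □q at x, so q at z, i.e. z=y.

◇q → □q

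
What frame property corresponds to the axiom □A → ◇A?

seriality

This schema is the D axiom.
Its frame correspondent is seriality — ∀x ∃y Rxy.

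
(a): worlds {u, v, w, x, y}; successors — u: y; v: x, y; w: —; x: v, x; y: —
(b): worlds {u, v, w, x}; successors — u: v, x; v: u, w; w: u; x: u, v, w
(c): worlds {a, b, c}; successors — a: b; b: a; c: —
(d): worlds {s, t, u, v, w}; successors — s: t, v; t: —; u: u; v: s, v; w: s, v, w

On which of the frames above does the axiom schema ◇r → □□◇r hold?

(c)

This is the axiom for a generalized confluence (Geach) condition; its first-order frame correspondent is ∀x ∀y ∀z ((xRy ∧ xR²z) → ∃w (y = w ∧ zRw)).
(a): fails — vRy, vR²x but no t with y=t and xRt.
(b): fails — uRv, uR²v but no t with v=t and vRt.
(c): ✓.
(d): fails — sRt, sR²v but no w* with t=w* and vRw*.
Valid on: (c).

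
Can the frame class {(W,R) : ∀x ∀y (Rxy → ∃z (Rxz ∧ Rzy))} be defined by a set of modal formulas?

Yes: it is density, defined by the C4 schema □□p → □p.
Suppose □□p→□p is valid. Take Rxy and set V(p)={w : xR²w}. Then □□p at x, so □p at x, so p at y, i.e. ∃z(Rxz∧Rzy).

Definable; □□p → □p defines it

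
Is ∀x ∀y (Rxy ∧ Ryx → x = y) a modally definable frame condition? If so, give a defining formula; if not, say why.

Modal frame validity is preserved under surjective bounded morphisms.
The 4-cycle (worlds 0,1,2,3 with 0→1→2→3→0) is antisymmetric. Sending even-indexed worlds to s and odd-indexed worlds to t is a surjective bounded morphism onto the two-world frame with s↔t, which is not antisymmetric.
Hence antisymmetry is not modally definable.

Not definable by any modal formula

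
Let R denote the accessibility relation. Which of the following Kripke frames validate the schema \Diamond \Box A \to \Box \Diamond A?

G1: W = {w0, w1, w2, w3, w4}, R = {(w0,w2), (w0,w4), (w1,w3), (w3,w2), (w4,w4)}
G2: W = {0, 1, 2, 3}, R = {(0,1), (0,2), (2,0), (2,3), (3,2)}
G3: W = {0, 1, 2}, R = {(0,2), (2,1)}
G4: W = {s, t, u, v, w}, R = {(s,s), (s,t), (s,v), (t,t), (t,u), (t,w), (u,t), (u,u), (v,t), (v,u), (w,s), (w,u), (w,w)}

Frame correspondent (Sahlqvist): \forall x \forall y \forall z (Rxy \wedge Rxz \to \exists w (Ryw \wedge Rzw)) — i.e. convergence.
G1: fails — Rw0w4 and Rw0w2 but w4 and w2 have no common successor.
G2: fails — R02 and R01 but 2 and 1 have no common successor.
G3: fails — R21 and R21 but 1 and 1 have no common successor.
G4: ✓.

G4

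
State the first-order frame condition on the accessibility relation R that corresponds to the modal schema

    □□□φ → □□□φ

∀x ∀z (xR³z → ∃w (xR³w ∧ z = w))

This is a Sahlqvist (Geach-type) schema ◇^0□^3φ → □^3◇^0φ.
Minimal-valuation argument: fix x; take any y with xR^0y and any z with xR^3z. Set V(φ) to the set of worlds R-reachable from y in exactly 3 steps. Then □^3φ holds at y, so the antecedent holds at x; validity forces ◇^0φ at z, giving a w with zR^0w and yR^3w.
First-order correspondent: ∀x ∀z (xR³z → ∃w (xR³w ∧ z = w)).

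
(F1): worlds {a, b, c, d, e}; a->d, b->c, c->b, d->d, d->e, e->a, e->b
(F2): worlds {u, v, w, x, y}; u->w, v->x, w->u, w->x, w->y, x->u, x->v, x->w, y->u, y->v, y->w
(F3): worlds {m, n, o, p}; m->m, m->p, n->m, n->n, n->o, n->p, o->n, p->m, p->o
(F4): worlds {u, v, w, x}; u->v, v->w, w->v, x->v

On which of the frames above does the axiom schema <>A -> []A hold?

The schema corresponds to partial functionality: forall x forall y forall z (Rxy & Rxz -> y = z).
(F1): fails — d sees both d and e.
(F2): fails — w sees both u and x.
(F3): fails — m sees both m and p.
(F4): condition met.

(F4)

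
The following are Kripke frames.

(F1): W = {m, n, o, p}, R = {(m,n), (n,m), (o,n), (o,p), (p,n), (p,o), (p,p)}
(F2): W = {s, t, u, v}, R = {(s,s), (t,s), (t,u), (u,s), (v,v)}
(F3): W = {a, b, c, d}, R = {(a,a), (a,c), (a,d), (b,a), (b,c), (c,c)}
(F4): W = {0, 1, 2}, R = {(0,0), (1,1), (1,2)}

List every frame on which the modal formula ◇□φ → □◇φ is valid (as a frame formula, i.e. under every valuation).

(F2)

This is the axiom for convergence; its first-order frame correspondent is ∀x ∀y ∀z (Rxy ∧ Rxz → ∃w (Ryw ∧ Rzw)).
(F1): fails — Ron and Rop but n and p have no common successor.
(F2): holds.
(F3): fails — Raa and Rad but a and d have no common successor.
(F4): fails — R12 and R12 but 2 and 2 have no common successor.
Valid on: (F2).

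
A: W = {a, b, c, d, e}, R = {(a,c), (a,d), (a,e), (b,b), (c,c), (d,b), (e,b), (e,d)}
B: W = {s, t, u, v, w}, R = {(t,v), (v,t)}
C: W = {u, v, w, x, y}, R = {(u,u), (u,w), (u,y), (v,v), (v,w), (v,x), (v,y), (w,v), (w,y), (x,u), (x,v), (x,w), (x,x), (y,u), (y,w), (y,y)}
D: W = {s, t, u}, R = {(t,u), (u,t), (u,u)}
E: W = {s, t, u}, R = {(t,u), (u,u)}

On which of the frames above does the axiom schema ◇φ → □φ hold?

Frame correspondent (Sahlqvist): ∀x ∀y ∀z (Rxy ∧ Rxz → y = z) — i.e. partial functionality.
A: fails — a sees both c and d.
B: condition met.
C: fails — u sees both u and w.
D: fails — u sees both t and u.
E: condition met.
Valid on: B, E.

B, E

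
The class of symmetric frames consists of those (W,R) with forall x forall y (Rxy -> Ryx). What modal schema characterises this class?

s → □◇s

A defining formula is s → □◇s (the B axiom).
Suppose s→□◇s is valid. Take Rxy and set V(s)={x}. Then s at x, so □◇s at x, so ◇s at y, so some z with Ryz has s; z=x, i.e. Ryx.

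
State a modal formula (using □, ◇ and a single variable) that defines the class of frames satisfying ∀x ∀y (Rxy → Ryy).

The condition is shift-reflexivity. The T□ schema □(□p → p) defines it.
Suppose □(□p→p) is valid. Take Rxy and set V(p)={w : Ryw}. Then at y, □p holds; since □(□p→p) at x, □p→p at y, so p at y, i.e. Ryy.

□(□p → p)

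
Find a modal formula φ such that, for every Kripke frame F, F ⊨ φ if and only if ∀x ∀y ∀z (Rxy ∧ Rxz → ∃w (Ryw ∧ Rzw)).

This is convergence; the standard corresponding axiom is .2: ◇□ψ → □◇ψ.
Suppose ◇□ψ→□◇ψ is valid. Take Rxy, Rxz and set V(ψ)={w : Ryw}. Then □ψ at y so ◇□ψ at x, so □◇ψ at x, so ◇ψ at z, giving w with Rzw and Ryw.

◇□ψ → □◇ψ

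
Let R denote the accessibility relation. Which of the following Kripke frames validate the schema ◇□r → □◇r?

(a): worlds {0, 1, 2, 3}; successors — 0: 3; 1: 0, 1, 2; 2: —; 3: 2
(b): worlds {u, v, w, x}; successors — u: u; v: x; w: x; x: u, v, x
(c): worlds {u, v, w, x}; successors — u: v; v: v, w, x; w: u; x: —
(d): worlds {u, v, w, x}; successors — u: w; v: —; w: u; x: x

This is the axiom for convergence; its first-order frame correspondent is ∀x ∀y ∀z (Rxy ∧ Rxz → ∃w (Ryw ∧ Rzw)).
(a): fails — R10 and R12 but 0 and 2 have no common successor.
(b): fails — Rxu and Rxv but u and v have no common successor.
(c): fails — Rvv and Rvw but v and w have no common successor.
(d): condition met.

(d)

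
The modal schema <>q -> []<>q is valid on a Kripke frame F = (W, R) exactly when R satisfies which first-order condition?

Suppose ◇q→□◇q is valid. Take Rxy, Rxz and set V(q)={y}. Then ◇q at x, so □◇q at x, so ◇q at z, so some w with Rzw has q; w=y, i.e. Rzy. By symmetry of the argument, Ryz.

The Euclidean property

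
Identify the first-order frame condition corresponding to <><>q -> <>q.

transitivity

Replacing q by ¬q and contraposing gives the equivalent schema □q → □□q.
Suppose □q→□□q is valid. Take Rxy, Ryz and set V(q)={w : Rxw}. Then □q at x, so □□q at x, so □q at y, so q at z, i.e. Rxz.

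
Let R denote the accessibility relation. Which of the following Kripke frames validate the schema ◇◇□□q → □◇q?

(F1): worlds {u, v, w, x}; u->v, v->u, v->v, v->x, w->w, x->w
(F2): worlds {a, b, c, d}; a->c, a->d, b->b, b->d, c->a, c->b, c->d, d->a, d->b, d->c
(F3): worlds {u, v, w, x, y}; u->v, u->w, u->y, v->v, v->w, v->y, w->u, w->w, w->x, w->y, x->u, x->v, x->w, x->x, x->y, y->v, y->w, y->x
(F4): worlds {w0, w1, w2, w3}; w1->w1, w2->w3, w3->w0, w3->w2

(F2), (F3)

Frame correspondent (Sahlqvist): ∀x ∀y ∀z ((xR²y ∧ xRz) → ∃w (yR²w ∧ zRw)) — i.e. a generalized confluence (Geach) condition.
(F1): fails — uR²x, uRv but no t with xR²t and vRt.
(F2): satisfies the condition.
(F3): satisfies the condition.
(F4): fails — w2R²w0, w2Rw3 but no w with w0R²w and w3Rw.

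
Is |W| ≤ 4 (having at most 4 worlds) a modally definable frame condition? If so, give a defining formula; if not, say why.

Any modally definable frame class is closed under disjoint unions.
Any modal formula valid on each of 5 disjoint one-world frames is valid on their disjoint union (validity is preserved under disjoint unions). Each one-world frame has |W|=1≤4, but the union has |W|=5.
So the class is not modally definable.

No — not modally definable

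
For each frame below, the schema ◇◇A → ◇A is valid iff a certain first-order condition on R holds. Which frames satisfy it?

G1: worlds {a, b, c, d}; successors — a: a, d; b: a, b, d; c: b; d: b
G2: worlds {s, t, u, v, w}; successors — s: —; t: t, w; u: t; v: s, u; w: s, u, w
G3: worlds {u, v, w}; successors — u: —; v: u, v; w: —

Frame correspondent (Sahlqvist): ∀x ∀y ∀z (Rxy ∧ Ryz → Rxz) — i.e. transitivity.
G1: fails — Rcb and Rba but not Rca.
G2: fails — Rwu and Rut but not Rwt.
G3: condition met.
Valid on: G3.

G3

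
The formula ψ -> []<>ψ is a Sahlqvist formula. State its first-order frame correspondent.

Symmetry

This schema is the B axiom.
Its frame correspondent is symmetry — forall x forall y (Rxy -> Ryx).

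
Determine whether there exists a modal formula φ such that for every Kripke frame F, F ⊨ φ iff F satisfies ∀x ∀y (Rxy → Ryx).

Yes, by q → □◇q

The condition is symmetry. A defining modal formula is q → □◇q.
Suppose q→□◇q is valid. Take Rxy and set V(q)={x}. Then q at x, so □◇q at x, so ◇q at y, so some z with Ryz has q; z=x, i.e. Ryx.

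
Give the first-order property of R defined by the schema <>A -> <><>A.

This is a Sahlqvist (Geach-type) schema ◇^1□^0A → □^0◇^2A.
Minimal-valuation argument: fix x; take any y with xR^1y and any z with xR^0z. Set V(A) to the set of worlds R-reachable from y in exactly 0 steps. Then □^0A holds at y, so the antecedent holds at x; validity forces ◇^2A at z, giving a w with zR^2w and yR^0w.
First-order correspondent: forall x forall y (xRy -> exists w (y = w & x R^2 w)).

forall x forall y (xRy -> exists w (y = w & x R^2 w))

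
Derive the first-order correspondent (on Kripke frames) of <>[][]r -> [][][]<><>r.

forall x forall y forall z ((xRy & x R^3 z) -> exists w (y R^2 w & z R^2 w))

This is a Sahlqvist (Geach-type) schema ◇^1□^2r → □^3◇^2r.
First-order correspondent: forall x forall y forall z ((xRy & x R^3 z) -> exists w (y R^2 w & z R^2 w)).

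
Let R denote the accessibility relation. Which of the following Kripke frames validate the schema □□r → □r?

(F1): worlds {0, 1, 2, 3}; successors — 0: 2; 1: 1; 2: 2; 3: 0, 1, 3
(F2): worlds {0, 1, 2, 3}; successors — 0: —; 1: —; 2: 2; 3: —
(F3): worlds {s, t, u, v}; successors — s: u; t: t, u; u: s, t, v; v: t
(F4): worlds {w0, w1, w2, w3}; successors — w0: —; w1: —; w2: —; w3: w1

The schema corresponds to density: ∀x ∀y (Rxy → ∃z (Rxz ∧ Rzy)).
(F1): holds.
(F2): holds.
(F3): fails — Ruv but no z with Ruz and Rzv.
(F4): fails — Rw3w1 but no z with Rw3z and Rzw1.

(F1), (F2)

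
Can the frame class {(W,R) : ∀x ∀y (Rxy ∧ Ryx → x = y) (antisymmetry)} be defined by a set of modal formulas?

If a class were modally definable it would be closed under surjective bounded morphisms (Goldblatt–Thomason).
The 6-cycle (worlds s,t,u,v,w,x with s→t→u→v→w→x→s) is antisymmetric. Sending even-indexed worlds to a and odd-indexed worlds to b is a surjective bounded morphism onto the two-world frame with a↔b, which is not antisymmetric.
Hence antisymmetry is not modally definable.

Not definable by any modal formula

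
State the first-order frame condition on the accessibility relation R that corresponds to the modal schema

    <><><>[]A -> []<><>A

forall x forall y forall z ((x R^3 y & xRz) -> exists w (yRw & z R^2 w))

This is a Sahlqvist (Geach-type) schema ◇^3□^1A → □^1◇^2A.
First-order correspondent: forall x forall y forall z ((x R^3 y & xRz) -> exists w (yRw & z R^2 w)).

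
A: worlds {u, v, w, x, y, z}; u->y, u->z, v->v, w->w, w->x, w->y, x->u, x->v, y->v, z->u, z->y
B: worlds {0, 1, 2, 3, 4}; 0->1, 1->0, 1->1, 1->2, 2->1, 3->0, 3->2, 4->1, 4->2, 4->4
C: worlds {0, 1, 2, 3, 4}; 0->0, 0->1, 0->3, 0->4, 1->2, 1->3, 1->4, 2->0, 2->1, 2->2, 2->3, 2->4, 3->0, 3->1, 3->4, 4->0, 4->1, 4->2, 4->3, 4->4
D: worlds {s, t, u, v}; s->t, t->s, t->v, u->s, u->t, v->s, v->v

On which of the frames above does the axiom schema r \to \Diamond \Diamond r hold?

This is the axiom for a generalized confluence (Geach) condition; its first-order frame correspondent is \forall x \exists w (x = w \wedge x R^2 w).
A: fails — at x but no t with x=t and xR²t.
B: fails — at 3 but no w with 3=w and 3R²w.
C: satisfies the condition.
D: fails — at u but no w with u=w and uR²w.

C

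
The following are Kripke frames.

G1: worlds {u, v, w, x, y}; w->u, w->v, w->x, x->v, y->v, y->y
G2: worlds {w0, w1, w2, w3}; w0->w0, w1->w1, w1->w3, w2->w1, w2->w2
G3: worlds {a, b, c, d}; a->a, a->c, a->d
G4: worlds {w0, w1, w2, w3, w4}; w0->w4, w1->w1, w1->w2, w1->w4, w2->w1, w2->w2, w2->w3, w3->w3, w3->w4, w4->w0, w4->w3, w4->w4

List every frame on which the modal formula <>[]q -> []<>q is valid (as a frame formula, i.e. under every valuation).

G4

Frame correspondent (Sahlqvist): forall x forall y forall z (Rxy & Rxz -> exists w (Ryw & Rzw)) — i.e. convergence.
G1: fails — Rwu and Rwu but u and u have no common successor.
G2: fails — Rw1w1 and Rw1w3 but w1 and w3 have no common successor.
G3: fails — Raa and Rac but a and c have no common successor.
G4: condition met.
Valid on: G4.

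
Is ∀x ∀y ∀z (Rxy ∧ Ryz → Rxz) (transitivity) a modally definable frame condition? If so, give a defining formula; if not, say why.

The condition is transitivity. A defining modal formula is □p → □□p.
Suppose □p→□□p is valid. Take Rxy, Ryz and set V(p)={w : Rxw}. Then □p at x, so □□p at x, so □p at y, so p at z, i.e. Rxz.

Definable; □p → □□p defines it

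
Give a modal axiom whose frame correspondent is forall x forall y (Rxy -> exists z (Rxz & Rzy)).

This is density; the standard corresponding axiom is C4: □□ψ → □ψ.
Suppose □□ψ→□ψ is valid. Take Rxy and set V(ψ)={w : xR²w}. Then □□ψ at x, so □ψ at x, so ψ at y, i.e. ∃z(Rxz∧Rzy).

□□ψ → □ψ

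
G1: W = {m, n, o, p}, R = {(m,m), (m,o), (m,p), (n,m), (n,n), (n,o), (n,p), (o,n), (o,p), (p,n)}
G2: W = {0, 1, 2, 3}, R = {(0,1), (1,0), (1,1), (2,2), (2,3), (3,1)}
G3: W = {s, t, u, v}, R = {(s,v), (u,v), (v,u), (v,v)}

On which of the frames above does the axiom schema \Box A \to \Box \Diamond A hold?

G3

Frame correspondent (Sahlqvist): \forall x \forall z (xRz \to \exists w (xRw \wedge zRw)) — i.e. a generalized confluence (Geach) condition.
G1: fails — mRp but no w with mRw and pRw.
G2: fails — 2R3 but no w with 2Rw and 3Rw.
G3: satisfies the condition.
Valid on: G3.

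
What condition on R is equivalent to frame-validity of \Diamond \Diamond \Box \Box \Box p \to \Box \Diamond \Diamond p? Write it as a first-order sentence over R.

\forall x \forall y \forall z ((x R^2 y \wedge xRz) \to \exists w (y R^3 w \wedge z R^2 w))

This is a Sahlqvist (Geach-type) schema ◇^2□^3p → □^1◇^2p.
Minimal-valuation argument: fix x; take any y with xR^2y and any z with xR^1z. Set V(p) to the set of worlds R-reachable from y in exactly 3 steps. Then □^3p holds at y, so the antecedent holds at x; validity forces ◇^2p at z, giving a w with zR^2w and yR^3w.
First-order correspondent: \forall x \forall y \forall z ((x R^2 y \wedge xRz) \to \exists w (y R^3 w \wedge z R^2 w)).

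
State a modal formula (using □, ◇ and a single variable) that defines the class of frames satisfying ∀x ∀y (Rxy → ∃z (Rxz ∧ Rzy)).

□□r → □r

A defining formula is □□r → □r (the C4 axiom).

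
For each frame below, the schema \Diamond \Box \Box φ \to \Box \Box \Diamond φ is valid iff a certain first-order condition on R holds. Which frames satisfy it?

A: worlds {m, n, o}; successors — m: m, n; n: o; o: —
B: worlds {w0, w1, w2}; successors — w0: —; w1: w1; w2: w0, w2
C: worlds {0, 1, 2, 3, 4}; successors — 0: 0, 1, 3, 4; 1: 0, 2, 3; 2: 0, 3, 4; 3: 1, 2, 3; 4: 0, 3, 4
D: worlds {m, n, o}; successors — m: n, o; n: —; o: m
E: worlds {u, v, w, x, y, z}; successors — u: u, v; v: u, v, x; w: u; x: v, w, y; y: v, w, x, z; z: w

The schema corresponds to a generalized confluence (Geach) condition: \forall x \forall y \forall z ((xRy \wedge x R^2 z) \to \exists w (y R^2 w \wedge zRw)).
A: fails — mRm, mR²o but no w with mR²w and oRw.
B: fails — w2Rw0, w2R²w0 but no w with w0R²w and w0Rw.
C: satisfies the condition.
D: fails — mRn, mR²m but no w with nR²w and mRw.
E: fails — xRw, xR²z but no t with wR²t and zRt.
Valid on: C.

C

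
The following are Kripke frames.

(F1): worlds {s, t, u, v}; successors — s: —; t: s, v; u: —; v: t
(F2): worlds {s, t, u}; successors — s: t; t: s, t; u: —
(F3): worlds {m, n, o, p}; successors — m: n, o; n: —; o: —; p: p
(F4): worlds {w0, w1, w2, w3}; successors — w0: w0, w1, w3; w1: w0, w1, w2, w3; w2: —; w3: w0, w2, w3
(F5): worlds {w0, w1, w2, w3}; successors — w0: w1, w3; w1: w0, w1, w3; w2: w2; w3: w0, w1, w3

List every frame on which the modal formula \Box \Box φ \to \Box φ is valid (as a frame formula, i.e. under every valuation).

This is the axiom for density; its first-order frame correspondent is \forall x \forall y (Rxy \to \exists z (Rxz \wedge Rzy)).
(F1): fails — Rvt but no z with Rvz and Rzt.
(F2): condition met.
(F3): fails — Rmo but no z with Rmz and Rzo.
(F4): condition met.
(F5): condition met.
Valid on: (F2), (F4), (F5).

(F2), (F4), (F5)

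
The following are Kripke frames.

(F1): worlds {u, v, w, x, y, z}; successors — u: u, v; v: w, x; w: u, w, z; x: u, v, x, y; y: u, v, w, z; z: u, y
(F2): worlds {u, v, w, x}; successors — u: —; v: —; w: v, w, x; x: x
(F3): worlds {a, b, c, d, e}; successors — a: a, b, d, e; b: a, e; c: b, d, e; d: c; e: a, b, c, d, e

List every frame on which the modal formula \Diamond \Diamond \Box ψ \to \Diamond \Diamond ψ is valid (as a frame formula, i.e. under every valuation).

This is the axiom for a generalized confluence (Geach) condition; its first-order frame correspondent is \forall x \forall y (x R^2 y \to \exists w (yRw \wedge x R^2 w)).
(F1): condition met.
(F2): fails — wR²v but no t with vRt and wR²t.
(F3): fails — dR²d but no w with dRw and dR²w.

(F1)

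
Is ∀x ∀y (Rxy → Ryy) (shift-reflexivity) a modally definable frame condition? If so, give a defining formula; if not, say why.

Yes: it is shift-reflexivity, defined by the T□ schema □(□r → r).
Suppose □(□r→r) is valid. Take Rxy and set V(r)={w : Ryw}. Then at y, □r holds; since □(□r→r) at x, □r→r at y, so r at y, i.e. Ryy.

Definable; □(□r → r) defines it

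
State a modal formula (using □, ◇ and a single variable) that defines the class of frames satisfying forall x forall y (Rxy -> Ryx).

A defining formula is s → □◇s (the B axiom).
Suppose s→□◇s is valid. Take Rxy and set V(s)={x}. Then s at x, so □◇s at x, so ◇s at y, so some z with Ryz has s; z=x, i.e. Ryx.

s → □◇s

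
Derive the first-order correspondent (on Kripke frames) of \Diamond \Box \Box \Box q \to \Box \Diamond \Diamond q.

This is a Sahlqvist (Geach-type) schema ◇^1□^3q → □^1◇^2q.
First-order correspondent: \forall x \forall y \forall z ((xRy \wedge xRz) \to \exists w (y R^3 w \wedge z R^2 w)).

\forall x \forall y \forall z ((xRy \wedge xRz) \to \exists w (y R^3 w \wedge z R^2 w))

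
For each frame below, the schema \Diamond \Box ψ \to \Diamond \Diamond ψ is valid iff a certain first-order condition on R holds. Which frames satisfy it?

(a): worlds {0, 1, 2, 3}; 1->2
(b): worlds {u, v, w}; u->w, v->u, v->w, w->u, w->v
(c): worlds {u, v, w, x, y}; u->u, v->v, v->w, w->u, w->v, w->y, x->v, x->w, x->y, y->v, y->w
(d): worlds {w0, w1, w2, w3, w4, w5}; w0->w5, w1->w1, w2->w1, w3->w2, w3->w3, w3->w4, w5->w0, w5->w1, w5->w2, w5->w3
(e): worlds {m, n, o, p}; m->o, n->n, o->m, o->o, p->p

(b), (c), (e)

The schema corresponds to a generalized confluence (Geach) condition: \forall x \forall y (xRy \to \exists w (yRw \wedge x R^2 w)).
(a): fails — 1R2 but no w with 2Rw and 1R²w.
(b): holds.
(c): holds.
(d): fails — w3Rw4 but no w with w4Rw and w3R²w.
(e): holds.
Valid on: (b), (c), (e).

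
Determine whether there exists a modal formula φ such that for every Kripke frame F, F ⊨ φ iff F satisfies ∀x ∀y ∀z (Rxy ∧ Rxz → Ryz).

Yes: it is the Euclidean property, defined by the 5 schema ◇q → □◇q.
Suppose ◇q→□◇q is valid. Take Rxy, Rxz and set V(q)={y}. Then ◇q at x, so □◇q at x, so ◇q at z, so some w with Rzw has q; w=y, i.e. Rzy. By symmetry of the argument, Ryz.

Yes, by ◇q → □◇q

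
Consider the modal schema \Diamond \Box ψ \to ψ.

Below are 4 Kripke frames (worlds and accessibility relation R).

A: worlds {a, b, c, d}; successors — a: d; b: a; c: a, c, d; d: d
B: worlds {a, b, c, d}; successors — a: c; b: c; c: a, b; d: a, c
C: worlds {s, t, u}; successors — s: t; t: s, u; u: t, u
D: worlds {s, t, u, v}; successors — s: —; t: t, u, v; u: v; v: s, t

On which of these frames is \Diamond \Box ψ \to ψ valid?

C

Frame correspondent (Sahlqvist): \forall x \forall y (Rxy \to Ryx) — i.e. symmetry.
A: fails — Rcd but not Rdc.
B: fails — Rdc but not Rcd.
C: satisfies the condition.
D: fails — Ruv but not Rvu.
Valid on: C.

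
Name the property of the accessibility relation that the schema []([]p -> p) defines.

Suppose □(□p→p) is valid. Take Rxy and set V(p)={w : Ryw}. Then at y, □p holds; since □(□p→p) at x, □p→p at y, so p at y, i.e. Ryy.
The converse is a direct semantic check.
So the correspondent is shift-reflexivity.

Shift-reflexivity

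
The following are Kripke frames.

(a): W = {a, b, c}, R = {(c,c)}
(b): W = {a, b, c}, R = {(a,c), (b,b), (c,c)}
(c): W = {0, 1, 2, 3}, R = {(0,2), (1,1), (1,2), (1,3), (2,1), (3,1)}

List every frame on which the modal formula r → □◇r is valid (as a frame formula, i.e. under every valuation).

This is the axiom for symmetry; its first-order frame correspondent is ∀x ∀y (Rxy → Ryx).
(a): ✓.
(b): fails — Rac but not Rca.
(c): fails — R02 but not R20.

(a)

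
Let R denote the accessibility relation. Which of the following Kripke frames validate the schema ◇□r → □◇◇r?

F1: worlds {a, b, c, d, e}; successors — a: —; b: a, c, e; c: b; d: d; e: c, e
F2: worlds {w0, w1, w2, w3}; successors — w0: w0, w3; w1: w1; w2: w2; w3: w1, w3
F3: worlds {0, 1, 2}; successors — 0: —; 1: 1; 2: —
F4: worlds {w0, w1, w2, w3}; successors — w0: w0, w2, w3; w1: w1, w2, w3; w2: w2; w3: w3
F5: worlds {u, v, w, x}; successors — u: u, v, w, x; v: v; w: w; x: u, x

F2, F3

The schema corresponds to a generalized confluence (Geach) condition: ∀x ∀y ∀z ((xRy ∧ xRz) → ∃w (yRw ∧ zR²w)).
F1: fails — bRa, bRa but no w with aRw and aR²w.
F2: condition met.
F3: condition met.
F4: fails — w0Rw2, w0Rw3 but no w with w2Rw and w3R²w.
F5: fails — uRv, uRw but no t with vRt and wR²t.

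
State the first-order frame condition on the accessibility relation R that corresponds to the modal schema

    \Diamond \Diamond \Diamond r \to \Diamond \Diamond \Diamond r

This is a Sahlqvist (Geach-type) schema ◇^3□^0r → □^0◇^3r.
First-order correspondent: \forall x \forall y (x R^3 y \to \exists w (y = w \wedge x R^3 w)).

\forall x \forall y (x R^3 y \to \exists w (y = w \wedge x R^3 w))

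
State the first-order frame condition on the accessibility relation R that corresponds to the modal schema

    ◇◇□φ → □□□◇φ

This is a Sahlqvist (Geach-type) schema ◇^2□^1φ → □^3◇^1φ.
First-order correspondent: ∀x ∀y ∀z ((xR²y ∧ xR³z) → ∃w (yRw ∧ zRw)).

∀x ∀y ∀z ((xR²y ∧ xR³z) → ∃w (yRw ∧ zRw))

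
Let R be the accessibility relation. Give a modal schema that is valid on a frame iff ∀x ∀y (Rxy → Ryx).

The condition is symmetry. The B schema s → □◇s defines it.
Suppose s→□◇s is valid. Take Rxy and set V(s)={x}. Then s at x, so □◇s at x, so ◇s at y, so some z with Ryz has s; z=x, i.e. Ryx.

s → □◇s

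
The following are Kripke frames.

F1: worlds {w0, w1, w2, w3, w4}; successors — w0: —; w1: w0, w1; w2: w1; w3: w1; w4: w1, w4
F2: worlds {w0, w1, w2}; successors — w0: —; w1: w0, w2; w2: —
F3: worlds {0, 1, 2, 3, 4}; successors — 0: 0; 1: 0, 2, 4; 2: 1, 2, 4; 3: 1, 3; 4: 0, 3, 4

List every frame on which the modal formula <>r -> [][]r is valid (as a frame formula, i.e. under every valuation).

Frame correspondent (Sahlqvist): forall x forall y forall z ((xRy & x R^2 z) -> exists w (y = w & z = w)) — i.e. a generalized confluence (Geach) condition.
F1: fails — w1Rw0, w1R²w1 but w0 ≠ w1.
F2: condition met.
F3: fails — 1R0, 1R²1 but 0 ≠ 1.
Valid on: F2.

F2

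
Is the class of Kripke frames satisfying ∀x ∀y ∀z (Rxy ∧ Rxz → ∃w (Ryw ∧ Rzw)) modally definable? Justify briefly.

Definable; ◇□r → □◇r defines it

Yes: it is convergence, defined by the .2 schema ◇□r → □◇r.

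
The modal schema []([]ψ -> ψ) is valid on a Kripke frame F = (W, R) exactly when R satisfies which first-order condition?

shift-reflexivity

Suppose □(□ψ→ψ) is valid. Take Rxy and set V(ψ)={w : Ryw}. Then at y, □ψ holds; since □(□ψ→ψ) at x, □ψ→ψ at y, so ψ at y, i.e. Ryy.
Conversely, any frame satisfying forall x forall y (Rxy -> Ryy) validates the schema.
Frame condition: forall x forall y (Rxy -> Ryy).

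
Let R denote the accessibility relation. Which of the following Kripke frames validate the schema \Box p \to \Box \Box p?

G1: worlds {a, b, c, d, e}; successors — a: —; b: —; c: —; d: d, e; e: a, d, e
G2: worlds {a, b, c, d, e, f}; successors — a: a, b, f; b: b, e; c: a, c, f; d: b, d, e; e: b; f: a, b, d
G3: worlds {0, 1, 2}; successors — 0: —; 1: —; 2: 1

G3

Frame correspondent (Sahlqvist): \forall x \forall y \forall z (Rxy \wedge Ryz \to Rxz) — i.e. transitivity.
G1: fails — Rde and Rea but not Rda.
G2: fails — Reb and Rbe but not Ree.
G3: satisfies the condition.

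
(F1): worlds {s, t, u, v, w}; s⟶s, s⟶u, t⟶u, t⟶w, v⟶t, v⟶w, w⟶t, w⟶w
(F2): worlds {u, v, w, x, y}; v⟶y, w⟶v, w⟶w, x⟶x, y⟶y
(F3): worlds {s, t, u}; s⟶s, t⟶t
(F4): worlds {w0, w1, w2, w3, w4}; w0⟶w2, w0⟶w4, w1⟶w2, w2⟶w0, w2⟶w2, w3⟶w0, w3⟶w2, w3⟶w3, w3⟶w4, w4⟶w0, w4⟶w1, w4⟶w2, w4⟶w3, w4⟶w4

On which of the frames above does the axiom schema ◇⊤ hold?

(F4)

The schema corresponds to seriality: ∀x ∃y Rxy.
(F1): fails — world u has no successor.
(F2): fails — world u has no successor.
(F3): fails — world u has no successor.
(F4): satisfies the condition.
Valid on: (F4).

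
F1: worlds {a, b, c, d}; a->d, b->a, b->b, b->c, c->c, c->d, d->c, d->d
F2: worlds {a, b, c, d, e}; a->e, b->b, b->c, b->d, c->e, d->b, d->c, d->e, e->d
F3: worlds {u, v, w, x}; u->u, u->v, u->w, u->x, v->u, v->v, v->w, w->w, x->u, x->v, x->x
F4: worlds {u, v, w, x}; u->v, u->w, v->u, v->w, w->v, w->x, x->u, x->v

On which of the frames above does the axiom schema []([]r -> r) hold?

F3

This is the axiom for shift-reflexivity; its first-order frame correspondent is forall x forall y (Rxy -> Ryy).
F1: fails — Rba but not Raa.
F2: fails — Rbc but not Rcc.
F3: ✓.
F4: fails — Ruv but not Rvv.
Valid on: F3.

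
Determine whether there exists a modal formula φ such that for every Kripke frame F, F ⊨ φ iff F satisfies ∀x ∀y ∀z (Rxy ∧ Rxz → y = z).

Yes: it is partial functionality, defined by the CD schema ◇p → □p.
Suppose ◇p→□p is valid. Take Rxy, Rxz and set V(p)={y}. Then ◇p at x, so □p at x, so p at z, i.e. z=y.

Yes — defined by ◇p → □p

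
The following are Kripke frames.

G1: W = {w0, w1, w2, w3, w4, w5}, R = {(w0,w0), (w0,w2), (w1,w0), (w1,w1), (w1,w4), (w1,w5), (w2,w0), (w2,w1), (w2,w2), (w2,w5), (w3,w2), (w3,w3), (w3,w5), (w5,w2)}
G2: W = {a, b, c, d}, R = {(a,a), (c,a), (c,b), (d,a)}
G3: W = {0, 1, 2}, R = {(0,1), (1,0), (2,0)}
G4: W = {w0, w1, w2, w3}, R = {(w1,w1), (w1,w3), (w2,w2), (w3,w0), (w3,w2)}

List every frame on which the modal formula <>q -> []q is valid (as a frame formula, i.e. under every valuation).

G3

Frame correspondent (Sahlqvist): forall x forall y forall z (Rxy & Rxz -> y = z) — i.e. partial functionality.
G1: fails — w0 sees both w0 and w2.
G2: fails — c sees both a and b.
G3: holds.
G4: fails — w1 sees both w1 and w3.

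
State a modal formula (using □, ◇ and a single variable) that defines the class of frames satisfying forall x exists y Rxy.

The condition is seriality. The D schema □r → ◇r defines it.
Suppose □r→◇r is valid. At any x set V(r)=W. Then □r at x, so ◇r at x, so x has a successor.

□r → ◇r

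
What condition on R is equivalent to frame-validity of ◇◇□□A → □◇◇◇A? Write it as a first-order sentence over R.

This is a Sahlqvist (Geach-type) schema ◇^2□^2A → □^1◇^3A.
Minimal-valuation argument: fix x; take any y with xR^2y and any z with xR^1z. Set V(A) to the set of worlds R-reachable from y in exactly 2 steps. Then □^2A holds at y, so the antecedent holds at x; validity forces ◇^3A at z, giving a w with zR^3w and yR^2w.
First-order correspondent: ∀x ∀y ∀z ((xR²y ∧ xRz) → ∃w (yR²w ∧ zR³w)).

∀x ∀y ∀z ((xR²y ∧ xRz) → ∃w (yR²w ∧ zR³w))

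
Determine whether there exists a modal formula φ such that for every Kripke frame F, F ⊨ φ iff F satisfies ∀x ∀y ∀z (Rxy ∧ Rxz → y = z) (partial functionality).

Yes — defined by ◇q → □q

Yes: it is partial functionality, defined by the CD schema ◇q → □q.
Suppose ◇q→□q is valid. Take Rxy, Rxz and set V(q)={y}. Then ◇q at x, so □q at x, so q at z, i.e. z=y.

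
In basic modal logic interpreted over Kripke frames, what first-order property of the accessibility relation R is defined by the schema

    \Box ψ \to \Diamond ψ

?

Seriality

Suppose □ψ→◇ψ is valid. At any x set V(ψ)=W. Then □ψ at x, so ◇ψ at x, so x has a successor.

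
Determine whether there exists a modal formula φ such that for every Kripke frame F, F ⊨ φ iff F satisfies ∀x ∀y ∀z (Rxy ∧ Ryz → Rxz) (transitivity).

Yes — defined by □r → □□r

Yes: it is transitivity, defined by the 4 schema □r → □□r.
Suppose □r→□□r is valid. Take Rxy, Ryz and set V(r)={w : Rxw}. Then □r at x, so □□r at x, so □r at y, so r at z, i.e. Rxz.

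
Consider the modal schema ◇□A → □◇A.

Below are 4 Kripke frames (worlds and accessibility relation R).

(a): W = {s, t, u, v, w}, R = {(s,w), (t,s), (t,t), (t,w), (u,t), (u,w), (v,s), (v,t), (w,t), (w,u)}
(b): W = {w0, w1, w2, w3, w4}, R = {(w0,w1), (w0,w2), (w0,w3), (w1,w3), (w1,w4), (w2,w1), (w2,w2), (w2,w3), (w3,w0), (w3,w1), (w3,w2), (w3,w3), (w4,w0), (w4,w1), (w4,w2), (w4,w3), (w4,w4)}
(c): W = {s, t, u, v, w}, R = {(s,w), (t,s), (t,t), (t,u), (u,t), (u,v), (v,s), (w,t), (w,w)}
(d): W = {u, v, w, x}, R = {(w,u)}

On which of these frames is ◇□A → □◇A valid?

The schema corresponds to convergence: ∀x ∀y ∀z (Rxy ∧ Rxz → ∃w (Ryw ∧ Rzw)).
(a): fails — Rts and Rtw but s and w have no common successor.
(b): satisfies the condition.
(c): fails — Rts and Rtt but s and t have no common successor.
(d): fails — Rwu and Rwu but u and u have no common successor.

(b)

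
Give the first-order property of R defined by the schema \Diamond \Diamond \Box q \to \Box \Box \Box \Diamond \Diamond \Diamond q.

This is a Sahlqvist (Geach-type) schema ◇^2□^1q → □^3◇^3q.
First-order correspondent: \forall x \forall y \forall z ((x R^2 y \wedge x R^3 z) \to \exists w (yRw \wedge z R^3 w)).

\forall x \forall y \forall z ((x R^2 y \wedge x R^3 z) \to \exists w (yRw \wedge z R^3 w))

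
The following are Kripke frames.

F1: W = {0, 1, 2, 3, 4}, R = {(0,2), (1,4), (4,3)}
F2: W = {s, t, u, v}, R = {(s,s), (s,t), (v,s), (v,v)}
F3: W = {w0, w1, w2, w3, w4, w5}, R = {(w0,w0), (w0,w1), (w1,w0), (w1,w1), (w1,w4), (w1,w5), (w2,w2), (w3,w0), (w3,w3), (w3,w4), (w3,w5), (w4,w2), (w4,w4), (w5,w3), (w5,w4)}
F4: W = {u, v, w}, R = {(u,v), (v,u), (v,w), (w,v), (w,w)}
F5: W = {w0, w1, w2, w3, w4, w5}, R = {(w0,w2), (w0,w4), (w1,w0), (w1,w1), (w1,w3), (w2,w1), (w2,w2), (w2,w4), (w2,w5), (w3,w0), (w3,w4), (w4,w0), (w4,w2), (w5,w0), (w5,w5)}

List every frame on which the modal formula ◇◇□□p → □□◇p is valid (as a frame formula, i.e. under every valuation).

F5

Frame correspondent (Sahlqvist): ∀x ∀y ∀z ((xR²y ∧ xR²z) → ∃w (yR²w ∧ zRw)) — i.e. a generalized confluence (Geach) condition.
F1: fails — 1R²3, 1R²3 but no w with 3R²w and 3Rw.
F2: fails — sR²s, sR²t but no w with sR²w and tRw.
F3: fails — w0R²w4, w0R²w0 but no w with w4R²w and w0Rw.
F4: fails — uR²u, uR²u but no t with uR²t and uRt.
F5: holds.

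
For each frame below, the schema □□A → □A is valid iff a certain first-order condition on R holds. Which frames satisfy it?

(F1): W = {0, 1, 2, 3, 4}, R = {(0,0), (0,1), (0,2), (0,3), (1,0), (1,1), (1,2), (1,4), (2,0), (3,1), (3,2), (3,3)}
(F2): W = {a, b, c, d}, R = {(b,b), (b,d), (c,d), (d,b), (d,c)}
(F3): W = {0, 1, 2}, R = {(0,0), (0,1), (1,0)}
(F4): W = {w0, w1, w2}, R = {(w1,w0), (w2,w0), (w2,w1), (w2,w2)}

Frame correspondent (Sahlqvist): ∀x ∀y (Rxy → ∃z (Rxz ∧ Rzy)) — i.e. density.
(F1): condition met.
(F2): fails — Rcd but no z with Rcz and Rzd.
(F3): condition met.
(F4): fails — Rw1w0 but no z with Rw1z and Rzw0.

(F1), (F3)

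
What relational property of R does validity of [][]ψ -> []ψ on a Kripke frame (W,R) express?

density: forall x forall y (Rxy -> exists z (Rxz & Rzy))

This schema is the C4 axiom.
It corresponds to density: forall x forall y (Rxy -> exists z (Rxz & Rzy)).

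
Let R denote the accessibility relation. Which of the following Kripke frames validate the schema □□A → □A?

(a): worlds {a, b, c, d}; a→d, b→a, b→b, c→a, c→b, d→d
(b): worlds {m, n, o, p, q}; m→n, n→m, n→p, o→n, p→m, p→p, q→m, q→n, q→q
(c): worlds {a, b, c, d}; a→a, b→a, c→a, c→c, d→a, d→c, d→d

This is the axiom for density; its first-order frame correspondent is ∀x ∀y (Rxy → ∃z (Rxz ∧ Rzy)).
(a): satisfies the condition.
(b): fails — Ron but no z with Roz and Rzn.
(c): satisfies the condition.
Valid on: (a), (c).

(a), (c)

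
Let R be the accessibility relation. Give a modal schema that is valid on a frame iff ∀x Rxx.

□p → p

A defining formula is □p → p (the T axiom).
Suppose □p→p is valid. At any x set V(p)={w : Rxw}. Then □p holds at x, so p holds at x, i.e. Rxx.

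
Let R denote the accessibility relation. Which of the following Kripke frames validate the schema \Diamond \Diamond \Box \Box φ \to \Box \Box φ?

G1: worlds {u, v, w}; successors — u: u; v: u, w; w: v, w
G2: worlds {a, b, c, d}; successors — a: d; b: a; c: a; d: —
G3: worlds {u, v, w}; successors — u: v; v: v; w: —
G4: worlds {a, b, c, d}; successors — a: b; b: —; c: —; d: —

This is the axiom for a generalized confluence (Geach) condition; its first-order frame correspondent is \forall x \forall y \forall z ((x R^2 y \wedge x R^2 z) \to \exists w (y R^2 w \wedge z = w)).
G1: fails — vR²u, vR²v but no t with uR²t and v=t.
G2: fails — bR²d, bR²d but no w with dR²w and d=w.
G3: ✓.
G4: ✓.
Valid on: G3, G4.

G3, G4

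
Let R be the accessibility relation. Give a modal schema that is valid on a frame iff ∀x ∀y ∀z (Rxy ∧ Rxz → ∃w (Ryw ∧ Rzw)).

◇□s → □◇s

This is convergence; the standard corresponding axiom is .2: ◇□s → □◇s.
Suppose ◇□s→□◇s is valid. Take Rxy, Rxz and set V(s)={w : Ryw}. Then □s at y so ◇□s at x, so □◇s at x, so ◇s at z, giving w with Rzw and Ryw.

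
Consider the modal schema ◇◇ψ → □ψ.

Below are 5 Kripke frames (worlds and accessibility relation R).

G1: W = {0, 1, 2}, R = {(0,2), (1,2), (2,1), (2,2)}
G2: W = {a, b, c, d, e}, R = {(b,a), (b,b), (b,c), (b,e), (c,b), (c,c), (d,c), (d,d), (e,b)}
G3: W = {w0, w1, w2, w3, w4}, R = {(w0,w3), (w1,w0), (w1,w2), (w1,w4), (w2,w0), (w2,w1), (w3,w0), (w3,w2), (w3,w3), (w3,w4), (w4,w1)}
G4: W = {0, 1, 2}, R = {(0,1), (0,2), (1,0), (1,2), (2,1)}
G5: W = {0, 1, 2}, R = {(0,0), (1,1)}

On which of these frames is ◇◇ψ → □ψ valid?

The schema corresponds to a generalized confluence (Geach) condition: ∀x ∀y ∀z ((xR²y ∧ xRz) → ∃w (y = w ∧ z = w)).
G1: fails — 0R²1, 0R2 but 1 ≠ 2.
G2: fails — bR²a, bRb but a ≠ b.
G3: fails — w0R²w0, w0Rw3 but w0 ≠ w3.
G4: fails — 0R²0, 0R1 but 0 ≠ 1.
G5: ✓.
Valid on: G5.

G5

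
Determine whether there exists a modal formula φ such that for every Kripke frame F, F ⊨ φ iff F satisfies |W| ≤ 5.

Any modally definable frame class is closed under disjoint unions.
Any modal formula valid on each of 6 disjoint one-world frames is valid on their disjoint union (validity is preserved under disjoint unions). Each one-world frame has |W|=1≤5, but the union has |W|=6.
So the class is not modally definable.

Not definable by any modal formula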